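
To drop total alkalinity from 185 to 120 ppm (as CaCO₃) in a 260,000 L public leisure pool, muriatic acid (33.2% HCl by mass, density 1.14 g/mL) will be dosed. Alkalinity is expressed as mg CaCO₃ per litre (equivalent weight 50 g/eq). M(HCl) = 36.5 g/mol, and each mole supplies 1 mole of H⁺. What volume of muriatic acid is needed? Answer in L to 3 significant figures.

32.6 L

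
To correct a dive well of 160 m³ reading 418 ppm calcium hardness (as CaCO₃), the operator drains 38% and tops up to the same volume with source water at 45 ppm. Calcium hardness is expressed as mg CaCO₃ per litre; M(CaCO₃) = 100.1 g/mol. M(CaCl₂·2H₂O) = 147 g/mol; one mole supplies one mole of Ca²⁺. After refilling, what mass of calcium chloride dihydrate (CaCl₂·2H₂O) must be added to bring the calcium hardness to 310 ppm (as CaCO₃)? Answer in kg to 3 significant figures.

7.93 kg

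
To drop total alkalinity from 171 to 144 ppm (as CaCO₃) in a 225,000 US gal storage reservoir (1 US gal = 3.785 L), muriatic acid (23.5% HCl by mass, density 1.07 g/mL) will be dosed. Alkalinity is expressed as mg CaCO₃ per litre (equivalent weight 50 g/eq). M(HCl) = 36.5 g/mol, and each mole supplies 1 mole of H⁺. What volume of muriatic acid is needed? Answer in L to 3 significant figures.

66.8 L

Volume: 225,000 US gal × 3.785 L/gal = 851,625 L.
Alkalinity to neutralize: (171 − 144) = 27 mg/L as CaCO₃ × 851,625 L = 22,990 g as CaCO₃.
Equivalents of H⁺ required: 22,990 ÷ 50 g/eq = 459.9 eq = 459.9 mol HCl.
Mass of HCl: 459.9 × 36.5 = 16,790 g.
Mass of 23.5% solution: 16,790 / 0.235 = 71,430 g.
Volume: 71,430 g ÷ 1.07 g/mL = 66,750 mL.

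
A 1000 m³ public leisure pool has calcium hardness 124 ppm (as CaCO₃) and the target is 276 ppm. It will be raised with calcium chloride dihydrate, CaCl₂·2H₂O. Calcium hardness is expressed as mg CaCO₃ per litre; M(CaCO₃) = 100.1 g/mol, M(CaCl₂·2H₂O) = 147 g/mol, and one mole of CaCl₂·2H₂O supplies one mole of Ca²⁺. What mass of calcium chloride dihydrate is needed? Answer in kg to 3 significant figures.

Volume: 1000 m³ = 1,000,000 L.
Hardness to add: (276 − 124) = 152 mg/L as CaCO₃ × 1,000,000 L = 152,000 g as CaCO₃.
Moles of Ca²⁺ (1 mol Ca²⁺ ≡ 1 mol CaCO₃): 152,000 / 100.1 g/mol = 1518 mol.
Mass of CaCl₂·2H₂O: 1518 × 147 = 223,200 g.

223 kg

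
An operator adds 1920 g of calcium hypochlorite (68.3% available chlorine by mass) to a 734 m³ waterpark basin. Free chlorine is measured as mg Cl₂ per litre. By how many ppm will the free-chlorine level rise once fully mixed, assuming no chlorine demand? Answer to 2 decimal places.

1.79 ppm

Volume: 734 m³ = 734,000 L.
Available chlorine delivered: 1920 g × 0.683 = 1311 g as Cl₂.
Concentration rise: 1311 g / 734,000 L = 1.787 mg/L = 1.79 ppm.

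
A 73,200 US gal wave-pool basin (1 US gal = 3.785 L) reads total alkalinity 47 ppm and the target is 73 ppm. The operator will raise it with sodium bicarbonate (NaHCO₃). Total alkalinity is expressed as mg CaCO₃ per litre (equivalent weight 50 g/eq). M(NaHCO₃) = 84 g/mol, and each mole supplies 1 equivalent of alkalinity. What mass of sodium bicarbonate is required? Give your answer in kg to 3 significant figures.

12.1 kg

Volume: 73,200 US gal × 3.785 L/gal = 277,062 L.
Alkalinity to add: (73 − 47) = 26 mg/L as CaCO₃ × 277,062 L = 7204 g as CaCO₃.
Equivalents: 7204 g ÷ 50 g/eq = 144.1 eq.
NaHCO₃ supplies 1 eq per mole → 144.1 mol.
Mass: 144.1 mol × 84 g/mol = 12,100 g.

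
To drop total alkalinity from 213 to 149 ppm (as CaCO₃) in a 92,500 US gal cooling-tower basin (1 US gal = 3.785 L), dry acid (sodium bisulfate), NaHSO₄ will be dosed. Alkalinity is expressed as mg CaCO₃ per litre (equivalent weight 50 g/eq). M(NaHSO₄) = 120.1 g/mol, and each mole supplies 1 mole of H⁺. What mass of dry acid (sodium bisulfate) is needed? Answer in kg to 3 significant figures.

53.8 kg

Volume: 92,500 US gal × 3.785 L/gal = 350,112 L.
Alkalinity to neutralize: (213 − 149) = 64 mg/L as CaCO₃ × 350,112 L = 22,410 g as CaCO₃.
Equivalents of H⁺ required: 22,410 ÷ 50 g/eq = 448.1 eq = 448.1 mol NaHSO₄.
Mass of NaHSO₄: 448.1 × 120.1 = 53,820 g.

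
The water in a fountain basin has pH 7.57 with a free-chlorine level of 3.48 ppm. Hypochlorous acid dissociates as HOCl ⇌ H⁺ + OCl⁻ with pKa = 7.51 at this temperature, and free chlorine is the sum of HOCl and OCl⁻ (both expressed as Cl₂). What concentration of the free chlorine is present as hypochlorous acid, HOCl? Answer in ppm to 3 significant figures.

[OCl⁻]/[HOCl] = 10^(pH − pKa) = 10^(7.57 − 7.51) = 10^0.06 = 1.148.
Fraction as HOCl = 1 / (1 + 1.148) = 0.4655.
HOCl = 0.4655 × 3.48 ppm = 1.62 ppm.

1.62 ppm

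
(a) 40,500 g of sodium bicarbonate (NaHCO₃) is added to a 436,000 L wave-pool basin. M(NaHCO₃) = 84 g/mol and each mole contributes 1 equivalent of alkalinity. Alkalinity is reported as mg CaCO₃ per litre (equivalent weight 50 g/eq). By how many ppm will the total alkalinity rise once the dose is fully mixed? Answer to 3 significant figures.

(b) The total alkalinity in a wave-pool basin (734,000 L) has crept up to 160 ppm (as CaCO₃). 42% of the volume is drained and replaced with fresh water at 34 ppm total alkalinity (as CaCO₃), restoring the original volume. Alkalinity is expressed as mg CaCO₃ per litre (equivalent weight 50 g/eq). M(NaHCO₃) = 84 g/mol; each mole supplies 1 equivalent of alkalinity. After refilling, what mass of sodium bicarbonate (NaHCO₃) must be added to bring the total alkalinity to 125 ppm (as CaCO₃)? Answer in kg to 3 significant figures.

(a) Moles of NaHCO₃: 40,500 g ÷ 84 g/mol = 482.1 mol → 482.1 eq of alkalinity.
(a) As CaCO₃: 482.1 eq × 50 g/eq = 24,110 g.
(a) Rise: 24,110 g / 436,000 L × 1000 = 55.29 mg/L.

(b) After draining 42% and refilling: 160 × 0.58 + 34 × 0.42 = 107.08 ppm.
(b) Deficit to target: 125 − 107.08 = 17.92 mg/L.
(b) As CaCO₃: 17.92 mg/L × 734,000 L = 13,150 g; ÷ 50 g/eq ÷ 1 = 263.1 mol NaHCO₃.
(b) Mass: 263.1 × 84 = 22,100 g.

(a) 55.3 ppm; (b) 22.1 kg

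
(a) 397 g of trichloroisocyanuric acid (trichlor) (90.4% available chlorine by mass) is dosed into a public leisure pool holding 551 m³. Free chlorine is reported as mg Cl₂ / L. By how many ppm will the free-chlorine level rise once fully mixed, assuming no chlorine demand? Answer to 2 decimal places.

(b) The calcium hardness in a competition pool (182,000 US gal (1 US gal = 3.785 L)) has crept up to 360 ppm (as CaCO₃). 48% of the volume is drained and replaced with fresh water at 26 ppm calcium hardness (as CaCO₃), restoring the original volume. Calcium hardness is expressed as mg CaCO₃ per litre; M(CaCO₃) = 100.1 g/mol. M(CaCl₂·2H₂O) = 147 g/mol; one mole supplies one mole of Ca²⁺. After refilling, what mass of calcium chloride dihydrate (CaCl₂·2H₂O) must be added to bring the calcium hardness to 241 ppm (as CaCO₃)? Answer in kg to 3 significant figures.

(a) 0.65 ppm; (b) 41.8 kg

(a) Volume: 551 m³ = 551,000 L.
(a) Available chlorine delivered: 397 g × 0.904 = 358.9 g as Cl₂.
(a) Concentration rise: 358.9 g / 551,000 L = 0.6513 mg/L = 0.65 ppm.

(b) Volume: 182,000 US gal × 3.785 L/gal = 688,870 L.
(b) After draining 48% and refilling: 360 × 0.52 + 26 × 0.48 = 199.68 ppm.
(b) Deficit to target: 241 − 199.68 = 41.32 mg/L.
(b) As CaCO₃: 41.32 mg/L × 688,870 L = 28,460 g; ÷ 100.1 = 284.4 mol Ca²⁺.
(b) Mass: 284.4 × 147 = 41,800 g.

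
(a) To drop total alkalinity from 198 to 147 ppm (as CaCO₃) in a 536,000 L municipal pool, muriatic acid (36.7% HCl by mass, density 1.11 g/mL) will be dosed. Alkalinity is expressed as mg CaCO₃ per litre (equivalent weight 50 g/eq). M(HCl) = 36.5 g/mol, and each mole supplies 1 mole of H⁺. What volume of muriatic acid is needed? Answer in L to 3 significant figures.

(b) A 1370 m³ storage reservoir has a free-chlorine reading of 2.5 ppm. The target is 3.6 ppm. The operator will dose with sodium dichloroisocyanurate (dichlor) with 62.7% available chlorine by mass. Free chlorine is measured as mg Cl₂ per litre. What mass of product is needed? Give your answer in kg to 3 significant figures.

(a) 49.0 L; (b) 2.40 kg

(a) Alkalinity to neutralize: (198 − 147) = 51 mg/L as CaCO₃ × 536,000 L = 27,340 g as CaCO₃.
(a) Equivalents of H⁺ required: 27,340 ÷ 50 g/eq = 546.7 eq = 546.7 mol HCl.
(a) Mass of HCl: 546.7 × 36.5 = 19,960 g.
(a) Mass of 36.7% solution: 19,960 / 0.367 = 54,370 g.
(a) Volume: 54,370 g ÷ 1.11 g/mL = 48,990 mL.

(b) Volume: 1370 m³ = 1,370,000 L.
(b) Chlorine deficit: 3.6 − 2.5 = 1.1 ppm = 1.1 mg/L as Cl₂.
(b) Cl₂ equivalent needed: 1.1 mg/L × 1,370,000 L = 1,507,000 mg = 1507 g.
(b) Product at 62.7% available chlorine: 1507 / 0.627 = 2404 g.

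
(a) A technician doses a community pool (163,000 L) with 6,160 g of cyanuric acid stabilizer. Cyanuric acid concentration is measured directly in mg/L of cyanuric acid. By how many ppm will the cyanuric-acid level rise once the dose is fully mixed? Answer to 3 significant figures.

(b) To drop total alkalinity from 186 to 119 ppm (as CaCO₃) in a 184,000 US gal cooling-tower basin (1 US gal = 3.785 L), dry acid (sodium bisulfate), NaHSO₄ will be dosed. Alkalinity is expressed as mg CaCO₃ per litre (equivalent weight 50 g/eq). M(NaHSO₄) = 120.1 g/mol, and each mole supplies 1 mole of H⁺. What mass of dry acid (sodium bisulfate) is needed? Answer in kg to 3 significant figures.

(a) 37.8 ppm; (b) 112 kg

(a) Rise: 6,160 g / 163,000 L × 1000 = 37.79 mg/L.

(b) Volume: 184,000 US gal × 3.785 L/gal = 696,440 L.
(b) Alkalinity to neutralize: (186 − 119) = 67 mg/L as CaCO₃ × 696,440 L = 46,660 g as CaCO₃.
(b) Equivalents of H⁺ required: 46,660 ÷ 50 g/eq = 933.2 eq = 933.2 mol NaHSO₄.
(b) Mass of NaHSO₄: 933.2 × 120.1 = 112,100 g.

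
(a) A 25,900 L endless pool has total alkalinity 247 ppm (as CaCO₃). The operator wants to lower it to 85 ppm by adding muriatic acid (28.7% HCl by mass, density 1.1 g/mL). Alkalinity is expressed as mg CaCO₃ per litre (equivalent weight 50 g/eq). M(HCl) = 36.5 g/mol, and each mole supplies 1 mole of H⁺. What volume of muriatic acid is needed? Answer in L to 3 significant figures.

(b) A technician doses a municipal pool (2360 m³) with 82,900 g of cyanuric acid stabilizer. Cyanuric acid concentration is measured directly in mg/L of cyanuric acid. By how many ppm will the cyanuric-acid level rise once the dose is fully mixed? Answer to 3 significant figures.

(a) 9.70 L; (b) 35.1 ppm

(a) Alkalinity to neutralize: (247 − 85) = 162 mg/L as CaCO₃ × 25,900 L = 4196 g as CaCO₃.
(a) Equivalents of H⁺ required: 4196 ÷ 50 g/eq = 83.92 eq = 83.92 mol HCl.
(a) Mass of HCl: 83.92 × 36.5 = 3063 g.
(a) Mass of 28.7% solution: 3063 / 0.287 = 10,670 g.
(a) Volume: 10,670 g ÷ 1.1 g/mL = 9702 mL.

(b) Volume: 2360 m³ = 2,360,000 L.
(b) Rise: 82,900 g / 2,360,000 L × 1000 = 35.13 mg/L.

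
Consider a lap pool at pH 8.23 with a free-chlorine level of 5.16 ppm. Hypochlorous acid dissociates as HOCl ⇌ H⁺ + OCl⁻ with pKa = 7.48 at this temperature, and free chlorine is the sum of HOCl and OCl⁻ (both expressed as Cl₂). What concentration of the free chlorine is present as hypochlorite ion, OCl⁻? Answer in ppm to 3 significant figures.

4.38 ppm

[OCl⁻]/[HOCl] = 10^(pH − pKa) = 10^(8.23 − 7.48) = 10^0.75 = 5.623.
Fraction as HOCl = 1 / (1 + 5.623) = 0.151.
OCl⁻ = (1 − 0.151) × 5.16 ppm = 4.381 ppm.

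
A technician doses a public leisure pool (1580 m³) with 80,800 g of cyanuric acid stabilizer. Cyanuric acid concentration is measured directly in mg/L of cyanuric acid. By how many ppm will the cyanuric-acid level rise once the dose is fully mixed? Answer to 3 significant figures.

51.1 ppm

Volume: 1580 m³ = 1,580,000 L.
Rise: 80,800 g / 1,580,000 L × 1000 = 51.14 mg/L.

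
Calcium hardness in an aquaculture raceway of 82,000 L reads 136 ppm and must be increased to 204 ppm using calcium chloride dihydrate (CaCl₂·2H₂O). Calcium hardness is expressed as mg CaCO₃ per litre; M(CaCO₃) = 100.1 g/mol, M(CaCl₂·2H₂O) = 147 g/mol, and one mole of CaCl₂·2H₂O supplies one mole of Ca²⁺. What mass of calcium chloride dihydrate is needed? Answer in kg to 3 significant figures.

8.19 kg

Hardness to add: (204 − 136) = 68 mg/L as CaCO₃ × 82,000 L = 5576 g as CaCO₃.
Moles of Ca²⁺ (1 mol Ca²⁺ ≡ 1 mol CaCO₃): 5576 / 100.1 g/mol = 55.7 mol.
Mass of CaCl₂·2H₂O: 55.7 × 147 = 8189 g.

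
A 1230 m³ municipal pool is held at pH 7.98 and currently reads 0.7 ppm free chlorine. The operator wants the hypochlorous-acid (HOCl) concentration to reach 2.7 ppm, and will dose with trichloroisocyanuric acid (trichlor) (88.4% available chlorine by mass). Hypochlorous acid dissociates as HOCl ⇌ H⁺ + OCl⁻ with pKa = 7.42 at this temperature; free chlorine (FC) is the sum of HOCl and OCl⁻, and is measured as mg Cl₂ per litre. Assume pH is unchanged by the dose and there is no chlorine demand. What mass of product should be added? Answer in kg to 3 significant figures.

Volume: 1230 m³ = 1,230,000 L.
[OCl⁻]/[HOCl] = 10^(pH − pKa) = 10^(7.98 − 7.42) = 3.631; fraction as HOCl = 1/(1 + 3.631) = 0.2159.
Free chlorine required for 2.7 ppm HOCl: 2.7 / 0.2159 = 12.5 ppm.
FC to add: 12.5 − 0.7 = 11.8 mg/L as Cl₂.
Cl₂ equivalent: 11.8 mg/L × 1,230,000 L = 14,520 g.
Product at 88.4% available Cl: 14,520 / 0.884 = 16,420 g.

16.4 kg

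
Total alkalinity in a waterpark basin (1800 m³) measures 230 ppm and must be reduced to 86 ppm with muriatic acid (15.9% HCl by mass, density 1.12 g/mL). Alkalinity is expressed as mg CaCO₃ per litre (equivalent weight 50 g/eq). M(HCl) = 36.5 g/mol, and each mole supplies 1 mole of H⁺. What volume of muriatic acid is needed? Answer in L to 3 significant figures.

1,060 L

Volume: 1800 m³ = 1,800,000 L.
Alkalinity to neutralize: (230 − 86) = 144 mg/L as CaCO₃ × 1,800,000 L = 259,200 g as CaCO₃.
Equivalents of H⁺ required: 259,200 ÷ 50 g/eq = 5184 eq = 5184 mol HCl.
Mass of HCl: 5184 × 36.5 = 189,200 g.
Mass of 15.9% solution: 189,200 / 0.159 = 1,190,000 g.
Volume: 1,190,000 g ÷ 1.12 g/mL = 1,063,000 mL.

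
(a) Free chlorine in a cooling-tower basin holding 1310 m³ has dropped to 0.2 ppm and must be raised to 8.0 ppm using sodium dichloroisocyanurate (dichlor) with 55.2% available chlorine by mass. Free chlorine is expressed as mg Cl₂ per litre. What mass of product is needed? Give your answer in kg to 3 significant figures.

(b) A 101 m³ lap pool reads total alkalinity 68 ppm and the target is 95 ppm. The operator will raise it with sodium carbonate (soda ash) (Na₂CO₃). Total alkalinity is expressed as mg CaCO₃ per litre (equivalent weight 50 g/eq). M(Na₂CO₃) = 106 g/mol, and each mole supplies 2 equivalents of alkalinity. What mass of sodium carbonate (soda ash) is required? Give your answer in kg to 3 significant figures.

(a) 18.5 kg; (b) 2.89 kg

(a) Volume: 1310 m³ = 1,310,000 L.
(a) Chlorine deficit: 8.0 − 0.2 = 7.8 ppm = 7.8 mg/L as Cl₂.
(a) Cl₂ equivalent needed: 7.8 mg/L × 1,310,000 L = 10,220,000 mg = 10,220 g.
(a) Product at 55.2% available chlorine: 10,220 / 0.552 = 18,510 g.

(b) Volume: 101 m³ = 101,000 L.
(b) Alkalinity to add: (95 − 68) = 27 mg/L as CaCO₃ × 101,000 L = 2727 g as CaCO₃.
(b) Equivalents: 2727 g ÷ 50 g/eq = 54.54 eq.
(b) Each mole of Na₂CO₃ supplies 2 eq, so 54.54 / 2 = 27.27 mol.
(b) Mass: 27.27 mol × 106 g/mol = 2891 g.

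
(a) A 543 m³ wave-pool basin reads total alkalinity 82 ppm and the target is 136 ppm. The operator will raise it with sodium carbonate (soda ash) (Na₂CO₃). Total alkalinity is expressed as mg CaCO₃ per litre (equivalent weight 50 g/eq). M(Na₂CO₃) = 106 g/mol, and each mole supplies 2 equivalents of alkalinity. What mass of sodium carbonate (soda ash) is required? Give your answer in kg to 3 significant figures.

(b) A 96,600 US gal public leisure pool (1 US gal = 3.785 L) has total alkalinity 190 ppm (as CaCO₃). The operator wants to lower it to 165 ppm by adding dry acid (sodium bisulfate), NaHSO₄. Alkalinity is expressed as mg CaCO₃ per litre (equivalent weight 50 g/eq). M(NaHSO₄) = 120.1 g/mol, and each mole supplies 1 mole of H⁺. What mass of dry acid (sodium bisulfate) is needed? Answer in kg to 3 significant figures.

(a) Volume: 543 m³ = 543,000 L.
(a) Alkalinity to add: (136 − 82) = 54 mg/L as CaCO₃ × 543,000 L = 29,320 g as CaCO₃.
(a) Equivalents: 29,320 g ÷ 50 g/eq = 586.4 eq.
(a) Each mole of Na₂CO₃ supplies 2 eq, so 586.4 / 2 = 293.2 mol.
(a) Mass: 293.2 mol × 106 g/mol = 31,080 g.

(b) Volume: 96,600 US gal × 3.785 L/gal = 365,631 L.
(b) Alkalinity to neutralize: (190 − 165) = 25 mg/L as CaCO₃ × 365,631 L = 9141 g as CaCO₃.
(b) Equivalents of H⁺ required: 9141 ÷ 50 g/eq = 182.8 eq = 182.8 mol NaHSO₄.
(b) Mass of NaHSO₄: 182.8 × 120.1 = 21,960 g.

(a) 31.1 kg; (b) 22.0 kg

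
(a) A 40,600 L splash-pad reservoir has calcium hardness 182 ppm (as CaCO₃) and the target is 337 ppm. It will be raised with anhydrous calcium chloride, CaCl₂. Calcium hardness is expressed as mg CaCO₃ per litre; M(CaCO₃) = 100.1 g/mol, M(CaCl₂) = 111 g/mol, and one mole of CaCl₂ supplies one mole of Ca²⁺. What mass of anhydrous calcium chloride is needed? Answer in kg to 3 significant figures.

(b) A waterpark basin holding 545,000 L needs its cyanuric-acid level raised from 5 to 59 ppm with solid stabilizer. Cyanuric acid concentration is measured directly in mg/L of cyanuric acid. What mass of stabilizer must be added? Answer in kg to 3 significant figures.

(a) Hardness to add: (337 − 182) = 155 mg/L as CaCO₃ × 40,600 L = 6293 g as CaCO₃.
(a) Moles of Ca²⁺ (1 mol Ca²⁺ ≡ 1 mol CaCO₃): 6293 / 100.1 g/mol = 62.87 mol.
(a) Mass of CaCl₂: 62.87 × 111 = 6978 g.

(b) CYA to add: (59 − 5) = 54 mg/L × 545,000 L = 29,430 g cyanuric acid.

(a) 6.98 kg; (b) 29.4 kg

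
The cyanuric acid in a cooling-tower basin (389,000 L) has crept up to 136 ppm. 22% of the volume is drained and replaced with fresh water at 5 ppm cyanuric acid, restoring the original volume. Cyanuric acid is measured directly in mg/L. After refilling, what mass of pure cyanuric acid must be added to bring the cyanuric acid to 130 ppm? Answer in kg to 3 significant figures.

8.88 kg

After draining 22% and refilling: 136 × 0.78 + 5 × 0.22 = 107.18 ppm.
Deficit to target: 130 − 107.18 = 22.82 mg/L.
Mass: 22.82 mg/L × 389,000 L = 8877 g cyanuric acid.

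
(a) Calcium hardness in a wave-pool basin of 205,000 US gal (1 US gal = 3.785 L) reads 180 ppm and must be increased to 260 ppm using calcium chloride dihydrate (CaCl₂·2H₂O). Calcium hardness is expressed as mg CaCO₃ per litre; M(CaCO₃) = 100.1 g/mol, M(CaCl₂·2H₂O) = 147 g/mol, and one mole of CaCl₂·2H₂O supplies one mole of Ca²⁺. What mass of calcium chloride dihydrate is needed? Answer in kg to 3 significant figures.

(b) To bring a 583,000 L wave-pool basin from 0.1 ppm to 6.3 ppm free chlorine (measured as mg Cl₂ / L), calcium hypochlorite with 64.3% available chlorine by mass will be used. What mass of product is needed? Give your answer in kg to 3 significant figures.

(a) Volume: 205,000 US gal × 3.785 L/gal = 775,925 L.
(a) Hardness to add: (260 − 180) = 80 mg/L as CaCO₃ × 775,925 L = 62,070 g as CaCO₃.
(a) Moles of Ca²⁺ (1 mol Ca²⁺ ≡ 1 mol CaCO₃): 62,070 / 100.1 g/mol = 620.1 mol.
(a) Mass of CaCl₂·2H₂O: 620.1 × 147 = 91,160 g.

(b) Chlorine deficit: 6.3 − 0.1 = 6.2 ppm = 6.2 mg/L as Cl₂.
(b) Cl₂ equivalent needed: 6.2 mg/L × 583,000 L = 3,615,000 mg = 3615 g.
(b) Product at 64.3% available chlorine: 3615 / 0.643 = 5621 g.

(a) 91.2 kg; (b) 5.62 kg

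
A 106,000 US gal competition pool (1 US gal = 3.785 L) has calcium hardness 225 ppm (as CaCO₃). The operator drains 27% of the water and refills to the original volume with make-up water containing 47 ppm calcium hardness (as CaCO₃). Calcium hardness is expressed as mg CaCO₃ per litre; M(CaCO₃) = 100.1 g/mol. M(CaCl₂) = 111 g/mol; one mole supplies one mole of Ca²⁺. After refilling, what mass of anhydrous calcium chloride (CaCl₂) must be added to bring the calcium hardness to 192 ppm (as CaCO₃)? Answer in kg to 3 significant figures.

Volume: 106,000 US gal × 3.785 L/gal = 401,210 L.
After draining 27% and refilling: 225 × 0.73 + 47 × 0.27 = 176.94 ppm.
Deficit to target: 192 − 176.94 = 15.06 mg/L.
As CaCO₃: 15.06 mg/L × 401,210 L = 6042 g; ÷ 100.1 = 60.36 mol Ca²⁺.
Mass: 60.36 × 111 = 6700 g.

6.70 kg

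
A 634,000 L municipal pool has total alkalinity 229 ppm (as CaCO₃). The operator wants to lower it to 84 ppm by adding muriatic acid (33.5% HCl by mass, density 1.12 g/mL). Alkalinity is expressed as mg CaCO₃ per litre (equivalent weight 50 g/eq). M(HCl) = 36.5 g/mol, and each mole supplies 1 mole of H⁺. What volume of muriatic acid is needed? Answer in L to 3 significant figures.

179 L

Alkalinity to neutralize: (229 − 84) = 145 mg/L as CaCO₃ × 634,000 L = 91,930 g as CaCO₃.
Equivalents of H⁺ required: 91,930 ÷ 50 g/eq = 1839 eq = 1839 mol HCl.
Mass of HCl: 1839 × 36.5 = 67,110 g.
Mass of 33.5% solution: 67,110 / 0.335 = 200,300 g.
Volume: 200,300 g ÷ 1.12 g/mL = 178,900 mL.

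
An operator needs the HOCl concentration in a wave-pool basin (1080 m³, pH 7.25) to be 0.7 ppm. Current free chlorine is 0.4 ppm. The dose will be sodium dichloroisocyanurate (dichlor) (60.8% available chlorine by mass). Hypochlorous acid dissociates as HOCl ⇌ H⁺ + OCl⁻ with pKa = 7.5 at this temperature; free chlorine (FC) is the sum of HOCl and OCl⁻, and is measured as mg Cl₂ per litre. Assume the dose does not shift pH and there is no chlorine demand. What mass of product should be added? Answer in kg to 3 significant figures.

Volume: 1080 m³ = 1,080,000 L.
[OCl⁻]/[HOCl] = 10^(pH − pKa) = 10^(7.25 − 7.5) = 0.5623; fraction as HOCl = 1/(1 + 0.5623) = 0.6401.
Free chlorine required for 0.7 ppm HOCl: 0.7 / 0.6401 = 1.094 ppm.
FC to add: 1.094 − 0.4 = 0.6936 mg/L as Cl₂.
Cl₂ equivalent: 0.6936 mg/L × 1,080,000 L = 749.1 g.
Product at 60.8% available Cl: 749.1 / 0.608 = 1232 g.

1.23 kg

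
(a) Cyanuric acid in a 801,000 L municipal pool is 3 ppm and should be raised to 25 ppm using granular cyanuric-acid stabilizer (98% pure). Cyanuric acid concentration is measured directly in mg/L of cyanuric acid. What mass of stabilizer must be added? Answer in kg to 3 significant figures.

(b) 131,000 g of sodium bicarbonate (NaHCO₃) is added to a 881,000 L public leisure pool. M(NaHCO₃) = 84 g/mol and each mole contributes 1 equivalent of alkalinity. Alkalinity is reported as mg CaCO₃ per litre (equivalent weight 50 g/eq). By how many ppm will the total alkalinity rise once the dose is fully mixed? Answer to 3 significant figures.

(a) CYA to add: (25 − 3) = 22 mg/L × 801,000 L = 17,620 g cyanuric acid.
(a) At 98% purity: 17,620 / 0.98 = 17,980 g product.

(b) Moles of NaHCO₃: 131,000 g ÷ 84 g/mol = 1560 mol → 1560 eq of alkalinity.
(b) As CaCO₃: 1560 eq × 50 g/eq = 77,980 g.
(b) Rise: 77,980 g / 881,000 L × 1000 = 88.51 mg/L.

(a) 18.0 kg; (b) 88.5 ppm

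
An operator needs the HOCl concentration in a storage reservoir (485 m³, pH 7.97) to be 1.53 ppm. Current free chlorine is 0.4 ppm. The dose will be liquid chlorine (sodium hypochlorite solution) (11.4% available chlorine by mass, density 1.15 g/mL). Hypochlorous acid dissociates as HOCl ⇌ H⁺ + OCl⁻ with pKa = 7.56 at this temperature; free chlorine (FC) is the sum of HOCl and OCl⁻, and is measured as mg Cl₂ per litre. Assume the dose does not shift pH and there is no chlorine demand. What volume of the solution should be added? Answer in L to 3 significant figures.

18.7 L

Volume: 485 m³ = 485,000 L.
[OCl⁻]/[HOCl] = 10^(pH − pKa) = 10^(7.97 − 7.56) = 2.57; fraction as HOCl = 1/(1 + 2.57) = 0.2801.
Free chlorine required for 1.53 ppm HOCl: 1.53 / 0.2801 = 5.463 ppm.
FC to add: 5.463 − 0.4 = 5.063 mg/L as Cl₂.
Cl₂ equivalent: 5.063 mg/L × 485,000 L = 2455 g.
Product at 11.4% available Cl: 2455 / 0.114 = 21,540 g.
Volume: 21,540 g ÷ 1.15 g/mL = 18,730 mL.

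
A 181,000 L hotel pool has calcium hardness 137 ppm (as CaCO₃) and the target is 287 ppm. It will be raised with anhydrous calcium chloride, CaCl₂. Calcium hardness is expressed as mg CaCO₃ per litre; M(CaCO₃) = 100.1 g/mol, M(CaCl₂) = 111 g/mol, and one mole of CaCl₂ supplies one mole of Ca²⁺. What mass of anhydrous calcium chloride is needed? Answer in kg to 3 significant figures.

30.1 kg

Hardness to add: (287 − 137) = 150 mg/L as CaCO₃ × 181,000 L = 27,150 g as CaCO₃.
Moles of Ca²⁺ (1 mol Ca²⁺ ≡ 1 mol CaCO₃): 27,150 / 100.1 g/mol = 271.2 mol.
Mass of CaCl₂: 271.2 × 111 = 30,110 g.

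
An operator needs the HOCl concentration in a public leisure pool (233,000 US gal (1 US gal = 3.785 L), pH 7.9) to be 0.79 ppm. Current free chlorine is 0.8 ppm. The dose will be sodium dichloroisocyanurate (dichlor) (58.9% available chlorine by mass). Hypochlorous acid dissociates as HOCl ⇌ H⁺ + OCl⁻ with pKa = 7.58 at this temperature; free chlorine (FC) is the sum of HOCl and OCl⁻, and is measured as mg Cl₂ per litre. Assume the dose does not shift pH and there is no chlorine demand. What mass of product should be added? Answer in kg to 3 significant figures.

Volume: 233,000 US gal × 3.785 L/gal = 881,905 L.
[OCl⁻]/[HOCl] = 10^(pH − pKa) = 10^(7.9 − 7.58) = 2.089; fraction as HOCl = 1/(1 + 2.089) = 0.3237.
Free chlorine required for 0.79 ppm HOCl: 0.79 / 0.3237 = 2.441 ppm.
FC to add: 2.441 − 0.8 = 1.641 mg/L as Cl₂.
Cl₂ equivalent: 1.641 mg/L × 881,905 L = 1447 g.
Product at 58.9% available Cl: 1447 / 0.589 = 2456 g.

2.46 kg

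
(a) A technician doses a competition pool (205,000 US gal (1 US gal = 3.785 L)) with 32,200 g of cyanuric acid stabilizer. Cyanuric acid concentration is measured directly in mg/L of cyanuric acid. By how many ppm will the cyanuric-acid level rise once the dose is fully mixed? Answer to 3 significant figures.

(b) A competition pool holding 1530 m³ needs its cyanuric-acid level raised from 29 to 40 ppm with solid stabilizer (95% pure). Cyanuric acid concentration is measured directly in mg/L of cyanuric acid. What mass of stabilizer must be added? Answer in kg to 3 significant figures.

(a) 41.5 ppm; (b) 17.7 kg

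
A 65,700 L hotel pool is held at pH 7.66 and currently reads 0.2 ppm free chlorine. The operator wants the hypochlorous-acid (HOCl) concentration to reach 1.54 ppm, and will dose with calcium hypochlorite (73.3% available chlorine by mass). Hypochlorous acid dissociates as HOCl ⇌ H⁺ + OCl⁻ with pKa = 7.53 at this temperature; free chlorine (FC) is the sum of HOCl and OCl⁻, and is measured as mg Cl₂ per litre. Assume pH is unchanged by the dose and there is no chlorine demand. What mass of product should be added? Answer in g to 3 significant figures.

306 g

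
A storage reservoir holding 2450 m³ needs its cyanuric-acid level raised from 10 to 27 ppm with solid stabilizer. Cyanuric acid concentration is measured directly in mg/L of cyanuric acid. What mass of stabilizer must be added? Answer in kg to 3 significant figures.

41.6 kg

Volume: 2450 m³ = 2,450,000 L.
CYA to add: (27 − 10) = 17 mg/L × 2,450,000 L = 41,650 g cyanuric acid.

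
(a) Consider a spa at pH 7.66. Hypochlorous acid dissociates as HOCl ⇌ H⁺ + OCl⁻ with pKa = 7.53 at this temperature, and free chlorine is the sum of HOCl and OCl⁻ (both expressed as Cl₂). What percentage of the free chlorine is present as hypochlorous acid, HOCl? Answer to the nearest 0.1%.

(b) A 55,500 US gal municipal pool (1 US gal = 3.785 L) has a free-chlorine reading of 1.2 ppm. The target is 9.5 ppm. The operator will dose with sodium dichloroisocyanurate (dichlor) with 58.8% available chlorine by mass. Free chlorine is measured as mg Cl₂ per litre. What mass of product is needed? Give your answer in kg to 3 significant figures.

(a) 42.6%; (b) 2.97 kg

(a) [OCl⁻]/[HOCl] = 10^(pH − pKa) = 10^(7.66 − 7.53) = 10^0.13 = 1.349.
(a) Fraction as HOCl = 1 / (1 + 1.349) = 0.4257.

(b) Volume: 55,500 US gal × 3.785 L/gal = 210,068 L.
(b) Chlorine deficit: 9.5 − 1.2 = 8.3 ppm = 8.3 mg/L as Cl₂.
(b) Cl₂ equivalent needed: 8.3 mg/L × 210,068 L = 1,744,000 mg = 1744 g.
(b) Product at 58.8% available chlorine: 1744 / 0.588 = 2965 g.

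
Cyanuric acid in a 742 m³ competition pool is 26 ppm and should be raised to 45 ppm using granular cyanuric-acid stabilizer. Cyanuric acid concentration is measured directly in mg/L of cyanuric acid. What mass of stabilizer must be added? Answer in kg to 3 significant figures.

Volume: 742 m³ = 742,000 L.
CYA to add: (45 − 26) = 19 mg/L × 742,000 L = 14,100 g cyanuric acid.

14.1 kg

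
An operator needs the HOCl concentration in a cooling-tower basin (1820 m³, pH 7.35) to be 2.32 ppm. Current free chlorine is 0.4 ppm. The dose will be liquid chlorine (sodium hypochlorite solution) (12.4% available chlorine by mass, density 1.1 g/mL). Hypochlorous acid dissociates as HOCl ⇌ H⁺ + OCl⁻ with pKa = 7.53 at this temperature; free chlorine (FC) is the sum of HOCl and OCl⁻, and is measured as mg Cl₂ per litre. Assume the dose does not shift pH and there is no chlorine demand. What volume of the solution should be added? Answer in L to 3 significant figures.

Volume: 1820 m³ = 1,820,000 L.
[OCl⁻]/[HOCl] = 10^(pH − pKa) = 10^(7.35 − 7.53) = 0.6607; fraction as HOCl = 1/(1 + 0.6607) = 0.6022.
Free chlorine required for 2.32 ppm HOCl: 2.32 / 0.6022 = 3.853 ppm.
FC to add: 3.853 − 0.4 = 3.453 mg/L as Cl₂.
Cl₂ equivalent: 3.453 mg/L × 1,820,000 L = 6284 g.
Product at 12.4% available Cl: 6284 / 0.124 = 50,680 g.
Volume: 50,680 g ÷ 1.1 g/mL = 46,070 mL.

46.1 L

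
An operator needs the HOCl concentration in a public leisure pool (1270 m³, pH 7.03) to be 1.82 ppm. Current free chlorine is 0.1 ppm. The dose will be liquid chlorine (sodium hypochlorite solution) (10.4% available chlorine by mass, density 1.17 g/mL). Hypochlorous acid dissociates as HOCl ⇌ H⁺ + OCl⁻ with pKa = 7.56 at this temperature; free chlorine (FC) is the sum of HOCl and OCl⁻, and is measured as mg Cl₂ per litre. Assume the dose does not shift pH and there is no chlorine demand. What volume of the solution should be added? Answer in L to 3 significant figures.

23.6 L

Volume: 1270 m³ = 1,270,000 L.
[OCl⁻]/[HOCl] = 10^(pH − pKa) = 10^(7.03 − 7.56) = 0.2951; fraction as HOCl = 1/(1 + 0.2951) = 0.7721.
Free chlorine required for 1.82 ppm HOCl: 1.82 / 0.7721 = 2.357 ppm.
FC to add: 2.357 − 0.1 = 2.257 mg/L as Cl₂.
Cl₂ equivalent: 2.257 mg/L × 1,270,000 L = 2867 g.
Product at 10.4% available Cl: 2867 / 0.104 = 27,560 g.
Volume: 27,560 g ÷ 1.17 g/mL = 23,560 mL.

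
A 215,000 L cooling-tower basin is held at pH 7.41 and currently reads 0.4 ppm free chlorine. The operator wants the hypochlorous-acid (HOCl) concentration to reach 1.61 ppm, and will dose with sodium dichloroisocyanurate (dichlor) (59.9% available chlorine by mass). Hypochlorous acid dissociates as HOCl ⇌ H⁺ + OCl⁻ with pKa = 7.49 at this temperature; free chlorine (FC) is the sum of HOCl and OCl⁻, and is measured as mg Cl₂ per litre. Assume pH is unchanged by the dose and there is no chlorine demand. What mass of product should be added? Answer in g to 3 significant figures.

[OCl⁻]/[HOCl] = 10^(pH − pKa) = 10^(7.41 − 7.49) = 0.8318; fraction as HOCl = 1/(1 + 0.8318) = 0.5459.
Free chlorine required for 1.61 ppm HOCl: 1.61 / 0.5459 = 2.949 ppm.
FC to add: 2.949 − 0.4 = 2.549 mg/L as Cl₂.
Cl₂ equivalent: 2.549 mg/L × 215,000 L = 548.1 g.
Product at 59.9% available Cl: 548.1 / 0.599 = 915 g.

915 g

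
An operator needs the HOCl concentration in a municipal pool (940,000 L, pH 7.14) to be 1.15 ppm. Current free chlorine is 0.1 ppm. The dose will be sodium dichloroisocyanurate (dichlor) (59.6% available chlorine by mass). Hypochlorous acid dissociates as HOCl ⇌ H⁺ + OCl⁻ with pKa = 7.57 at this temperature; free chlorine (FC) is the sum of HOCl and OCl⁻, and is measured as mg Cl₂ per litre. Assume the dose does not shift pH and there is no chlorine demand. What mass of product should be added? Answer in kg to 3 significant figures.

2.33 kg

[OCl⁻]/[HOCl] = 10^(pH − pKa) = 10^(7.14 − 7.57) = 0.3715; fraction as HOCl = 1/(1 + 0.3715) = 0.7291.
Free chlorine required for 1.15 ppm HOCl: 1.15 / 0.7291 = 1.577 ppm.
FC to add: 1.577 − 0.1 = 1.477 mg/L as Cl₂.
Cl₂ equivalent: 1.477 mg/L × 940,000 L = 1389 g.
Product at 59.6% available Cl: 1389 / 0.596 = 2330 g.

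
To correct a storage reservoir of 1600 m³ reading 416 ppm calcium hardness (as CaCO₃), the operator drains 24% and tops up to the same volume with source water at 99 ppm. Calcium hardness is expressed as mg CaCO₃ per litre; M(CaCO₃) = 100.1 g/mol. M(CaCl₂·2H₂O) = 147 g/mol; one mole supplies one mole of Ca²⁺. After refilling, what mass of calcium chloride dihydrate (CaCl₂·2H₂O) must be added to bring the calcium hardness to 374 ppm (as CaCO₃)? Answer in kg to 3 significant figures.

Volume: 1600 m³ = 1,600,000 L.
After draining 24% and refilling: 416 × 0.76 + 99 × 0.24 = 339.92 ppm.
Deficit to target: 374 − 339.92 = 34.08 mg/L.
As CaCO₃: 34.08 mg/L × 1,600,000 L = 54,530 g; ÷ 100.1 = 544.7 mol Ca²⁺.
Mass: 544.7 × 147 = 80,080 g.

80.1 kg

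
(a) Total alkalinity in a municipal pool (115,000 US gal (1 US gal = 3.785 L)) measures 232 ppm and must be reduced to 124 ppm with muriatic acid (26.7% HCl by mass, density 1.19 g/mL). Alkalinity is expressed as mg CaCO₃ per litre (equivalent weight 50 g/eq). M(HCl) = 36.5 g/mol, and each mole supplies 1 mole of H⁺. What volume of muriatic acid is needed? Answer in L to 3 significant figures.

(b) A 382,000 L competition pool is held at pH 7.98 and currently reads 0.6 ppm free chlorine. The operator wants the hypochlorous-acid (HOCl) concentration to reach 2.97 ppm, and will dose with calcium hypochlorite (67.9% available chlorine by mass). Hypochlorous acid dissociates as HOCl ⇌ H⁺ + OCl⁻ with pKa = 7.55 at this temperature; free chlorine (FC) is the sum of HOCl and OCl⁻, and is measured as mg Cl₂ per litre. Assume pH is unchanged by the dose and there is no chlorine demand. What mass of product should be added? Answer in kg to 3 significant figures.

(a) Volume: 115,000 US gal × 3.785 L/gal = 435,275 L.
(a) Alkalinity to neutralize: (232 − 124) = 108 mg/L as CaCO₃ × 435,275 L = 47,010 g as CaCO₃.
(a) Equivalents of H⁺ required: 47,010 ÷ 50 g/eq = 940.2 eq = 940.2 mol HCl.
(a) Mass of HCl: 940.2 × 36.5 = 34,320 g.
(a) Mass of 26.7% solution: 34,320 / 0.267 = 128,500 g.
(a) Volume: 128,500 g ÷ 1.19 g/mL = 108,000 mL.

(b) [OCl⁻]/[HOCl] = 10^(pH − pKa) = 10^(7.98 − 7.55) = 2.692; fraction as HOCl = 1/(1 + 2.692) = 0.2709.
(b) Free chlorine required for 2.97 ppm HOCl: 2.97 / 0.2709 = 10.96 ppm.
(b) FC to add: 10.96 − 0.6 = 10.36 mg/L as Cl₂.
(b) Cl₂ equivalent: 10.36 mg/L × 382,000 L = 3959 g.
(b) Product at 67.9% available Cl: 3959 / 0.679 = 5831 g.

(a) 108 L; (b) 5.83 kg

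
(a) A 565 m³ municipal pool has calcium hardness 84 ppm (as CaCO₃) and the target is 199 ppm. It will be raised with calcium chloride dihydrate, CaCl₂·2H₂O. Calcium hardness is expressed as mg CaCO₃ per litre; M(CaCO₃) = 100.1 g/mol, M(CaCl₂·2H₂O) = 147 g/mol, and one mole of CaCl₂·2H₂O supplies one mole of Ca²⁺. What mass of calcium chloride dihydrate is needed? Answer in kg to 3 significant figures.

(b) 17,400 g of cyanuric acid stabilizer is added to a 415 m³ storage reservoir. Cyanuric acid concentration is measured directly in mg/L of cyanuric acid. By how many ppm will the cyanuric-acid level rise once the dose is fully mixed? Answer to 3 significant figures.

(a) 95.4 kg; (b) 41.9 ppm

(a) Volume: 565 m³ = 565,000 L.
(a) Hardness to add: (199 − 84) = 115 mg/L as CaCO₃ × 565,000 L = 64,980 g as CaCO₃.
(a) Moles of Ca²⁺ (1 mol Ca²⁺ ≡ 1 mol CaCO₃): 64,980 / 100.1 g/mol = 649.1 mol.
(a) Mass of CaCl₂·2H₂O: 649.1 × 147 = 95,420 g.

(b) Volume: 415 m³ = 415,000 L.
(b) Rise: 17,400 g / 415,000 L × 1000 = 41.93 mg/L.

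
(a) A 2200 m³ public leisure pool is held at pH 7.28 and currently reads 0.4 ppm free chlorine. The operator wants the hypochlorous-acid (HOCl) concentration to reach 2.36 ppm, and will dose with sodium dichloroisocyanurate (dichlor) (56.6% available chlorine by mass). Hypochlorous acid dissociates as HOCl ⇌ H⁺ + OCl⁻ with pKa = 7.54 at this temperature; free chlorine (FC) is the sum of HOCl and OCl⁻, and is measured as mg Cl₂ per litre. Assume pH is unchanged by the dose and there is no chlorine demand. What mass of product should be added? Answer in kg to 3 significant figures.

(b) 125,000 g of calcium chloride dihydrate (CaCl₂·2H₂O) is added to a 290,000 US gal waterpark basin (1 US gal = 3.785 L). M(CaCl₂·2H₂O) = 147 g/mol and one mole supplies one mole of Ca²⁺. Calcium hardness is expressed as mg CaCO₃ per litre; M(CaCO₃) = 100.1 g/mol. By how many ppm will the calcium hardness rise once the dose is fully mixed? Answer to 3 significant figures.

(a) Volume: 2200 m³ = 2,200,000 L.
(a) [OCl⁻]/[HOCl] = 10^(pH − pKa) = 10^(7.28 − 7.54) = 0.5495; fraction as HOCl = 1/(1 + 0.5495) = 0.6454.
(a) Free chlorine required for 2.36 ppm HOCl: 2.36 / 0.6454 = 3.657 ppm.
(a) FC to add: 3.657 − 0.4 = 3.257 mg/L as Cl₂.
(a) Cl₂ equivalent: 3.257 mg/L × 2,200,000 L = 7165 g.
(a) Product at 56.6% available Cl: 7165 / 0.566 = 12,660 g.

(b) Volume: 290,000 US gal × 3.785 L/gal = 1,097,650 L.
(b) Moles of Ca²⁺: 125,000 g ÷ 147 g/mol = 850.3 mol.
(b) As CaCO₃: 850.3 mol × 100.1 g/mol = 85,120 g.
(b) Rise: 85,120 g / 1,097,650 L × 1000 = 77.55 mg/L.

(a) 12.7 kg; (b) 77.5 ppm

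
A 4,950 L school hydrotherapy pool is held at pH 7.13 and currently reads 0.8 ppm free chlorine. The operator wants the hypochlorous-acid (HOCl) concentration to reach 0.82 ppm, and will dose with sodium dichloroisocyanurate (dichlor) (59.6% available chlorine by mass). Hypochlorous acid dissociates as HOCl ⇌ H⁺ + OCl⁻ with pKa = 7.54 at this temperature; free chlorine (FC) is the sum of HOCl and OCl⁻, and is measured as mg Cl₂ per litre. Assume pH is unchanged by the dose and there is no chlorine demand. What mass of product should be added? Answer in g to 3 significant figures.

[OCl⁻]/[HOCl] = 10^(pH − pKa) = 10^(7.13 − 7.54) = 0.389; fraction as HOCl = 1/(1 + 0.389) = 0.7199.
Free chlorine required for 0.82 ppm HOCl: 0.82 / 0.7199 = 1.139 ppm.
FC to add: 1.139 − 0.8 = 0.339 mg/L as Cl₂.
Cl₂ equivalent: 0.339 mg/L × 4,950 L = 1.678 g.
Product at 59.6% available Cl: 1.678 / 0.596 = 2.816 g.

2.82 g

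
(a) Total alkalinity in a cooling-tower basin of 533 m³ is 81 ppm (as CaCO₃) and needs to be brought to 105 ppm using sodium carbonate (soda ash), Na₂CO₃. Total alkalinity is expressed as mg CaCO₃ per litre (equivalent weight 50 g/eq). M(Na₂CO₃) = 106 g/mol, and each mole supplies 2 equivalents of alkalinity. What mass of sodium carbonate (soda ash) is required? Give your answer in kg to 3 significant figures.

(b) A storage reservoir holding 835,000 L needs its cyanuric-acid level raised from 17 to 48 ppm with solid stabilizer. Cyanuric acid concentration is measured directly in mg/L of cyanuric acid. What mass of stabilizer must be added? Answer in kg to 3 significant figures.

(a) 13.6 kg; (b) 25.9 kg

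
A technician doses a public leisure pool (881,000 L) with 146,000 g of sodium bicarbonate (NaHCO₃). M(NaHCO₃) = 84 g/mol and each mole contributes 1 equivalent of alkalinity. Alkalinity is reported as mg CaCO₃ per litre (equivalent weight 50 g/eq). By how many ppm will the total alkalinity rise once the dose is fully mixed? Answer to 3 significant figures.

Moles of NaHCO₃: 146,000 g ÷ 84 g/mol = 1738 mol → 1738 eq of alkalinity.
As CaCO₃: 1738 eq × 50 g/eq = 86,900 g.
Rise: 86,900 g / 881,000 L × 1000 = 98.64 mg/L.

98.6 ppm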